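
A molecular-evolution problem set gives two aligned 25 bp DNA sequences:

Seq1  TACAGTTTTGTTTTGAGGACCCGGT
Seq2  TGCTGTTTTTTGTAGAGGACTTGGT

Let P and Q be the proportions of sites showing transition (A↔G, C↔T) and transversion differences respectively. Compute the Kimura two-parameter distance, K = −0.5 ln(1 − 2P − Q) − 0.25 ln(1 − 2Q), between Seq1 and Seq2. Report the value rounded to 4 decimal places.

0.3518

Differing sites — 2:A/G (Ti); 4:A/T (Tv); 10:G/T (Tv); 12:T/G (Tv); 14:T/A (Tv); 21:C/T (Ti); 22:C/T (Ti).
Of the 7 differences, 3 transitions and 4 transversions over 25 sites: P = 3/25 = 0.120000, Q = 4/25 = 0.160000.
d = −0.5·ln(0.600000) − 0.25·ln(0.680000) = −0.5·(-0.510826) − 0.25·(-0.385662) = 0.3518.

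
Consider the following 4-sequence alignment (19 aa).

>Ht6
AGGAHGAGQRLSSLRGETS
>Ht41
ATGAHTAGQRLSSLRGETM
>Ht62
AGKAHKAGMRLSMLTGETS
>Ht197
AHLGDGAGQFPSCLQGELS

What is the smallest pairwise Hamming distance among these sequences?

Pairwise Hamming distances:
  Ht6 vs Ht41: 3
  Ht6 vs Ht62: 5
  Ht6 vs Ht197: 9
  Ht41 vs Ht62: 7
  Ht41 vs Ht197: 11
  Ht62 vs Ht197: 11
The smallest is 3, between Ht6 and Ht41.

3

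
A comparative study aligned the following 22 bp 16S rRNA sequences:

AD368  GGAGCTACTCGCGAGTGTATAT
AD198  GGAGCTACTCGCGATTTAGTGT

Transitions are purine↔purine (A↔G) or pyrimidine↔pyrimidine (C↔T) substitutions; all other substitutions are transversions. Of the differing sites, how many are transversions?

3

Mismatches occur at site 15 (G/T, transversion), site 17 (G/T, transversion), site 18 (T/A, transversion), site 19 (A/G, transition), site 21 (A/G, transition).
Of the 5 differences, 2 transitions and 3 transversions, so the answer is 3.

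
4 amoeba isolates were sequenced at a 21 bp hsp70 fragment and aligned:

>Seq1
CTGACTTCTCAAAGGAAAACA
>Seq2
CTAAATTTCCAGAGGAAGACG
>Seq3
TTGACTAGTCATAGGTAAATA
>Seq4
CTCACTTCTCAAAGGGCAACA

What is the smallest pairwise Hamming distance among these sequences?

Pairwise Hamming distances:
  Seq1 vs Seq2: 7
  Seq1 vs Seq3: 6
  Seq1 vs Seq4: 3
  Seq2 vs Seq3: 11
  Seq2 vs Seq4: 9
  Seq3 vs Seq4: 8
The smallest is 3, between Seq1 and Seq4.

3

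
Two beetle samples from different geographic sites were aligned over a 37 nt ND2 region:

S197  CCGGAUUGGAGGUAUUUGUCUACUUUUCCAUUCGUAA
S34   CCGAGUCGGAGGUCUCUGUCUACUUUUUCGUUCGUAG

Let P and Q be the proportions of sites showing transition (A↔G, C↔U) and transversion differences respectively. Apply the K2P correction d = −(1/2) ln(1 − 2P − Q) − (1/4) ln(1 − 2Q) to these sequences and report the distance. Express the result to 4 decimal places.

0.2738

Mismatches occur at site 4 (G/A, transition), site 5 (A/G, transition), site 7 (U/C, transition), site 14 (A/C, transversion), site 16 (U/C, transition), site 28 (C/U, transition), site 30 (A/G, transition), site 37 (A/G, transition).
Of the 8 differences, 7 transitions and 1 transversion over 37 sites: P = 7/37 = 0.189189, Q = 1/37 = 0.027027.
d = −0.5·ln(0.594595) − 0.25·ln(0.945946) = −0.5·(-0.519875) − 0.25·(-0.055570) = 0.2738.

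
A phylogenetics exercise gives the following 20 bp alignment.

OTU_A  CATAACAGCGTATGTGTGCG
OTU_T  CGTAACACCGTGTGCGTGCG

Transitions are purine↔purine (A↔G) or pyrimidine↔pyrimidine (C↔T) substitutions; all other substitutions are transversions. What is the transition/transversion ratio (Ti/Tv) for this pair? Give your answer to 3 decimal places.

3.000

Mismatches occur at site 2 (A→G, transition), site 8 (G→C, transversion), site 12 (A→G, transition), site 15 (T→C, transition).
Of the 4 differences, 3 transitions and 1 transversion, so Ti/Tv = 3/1 = 3.000.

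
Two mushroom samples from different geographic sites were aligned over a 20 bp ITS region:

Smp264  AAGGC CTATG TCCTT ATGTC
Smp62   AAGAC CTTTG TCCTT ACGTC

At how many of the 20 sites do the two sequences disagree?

3

Differing sites — 4:G/A; 8:A/T; 17:T/C.
That gives 3 mismatches out of 20 aligned sites, so the Hamming distance is 3.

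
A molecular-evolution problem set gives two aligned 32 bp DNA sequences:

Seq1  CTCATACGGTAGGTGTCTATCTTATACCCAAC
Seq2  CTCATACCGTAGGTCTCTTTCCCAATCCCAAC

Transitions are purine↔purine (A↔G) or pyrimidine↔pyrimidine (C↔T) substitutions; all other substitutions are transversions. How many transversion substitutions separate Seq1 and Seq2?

5

Mismatches occur at site 8 (G↔C, transversion), site 15 (G↔C, transversion), site 19 (A↔T, transversion), site 22 (T↔C, transition), site 23 (T↔C, transition), site 25 (T↔A, transversion), site 26 (A↔T, transversion).
Of the 7 differences, 2 transitions and 5 transversions, so the answer is 5.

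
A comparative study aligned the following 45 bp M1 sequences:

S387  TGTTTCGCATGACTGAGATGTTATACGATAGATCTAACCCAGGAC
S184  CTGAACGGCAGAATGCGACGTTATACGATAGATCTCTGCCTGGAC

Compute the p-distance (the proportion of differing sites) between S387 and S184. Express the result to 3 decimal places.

0.333

Differing sites — 1:T/C; 2:G/T; 3:T/G; 4:T/A; 5:T/A; 8:C/G; 9:A/C; 10:T/A; 13:C/A; 16:A/C; 19:T/C; 36:A/C; 37:A/T; 38:C/G; 41:A/T.
There are 15 differences over 45 sites, so p = 15/45 = 0.333.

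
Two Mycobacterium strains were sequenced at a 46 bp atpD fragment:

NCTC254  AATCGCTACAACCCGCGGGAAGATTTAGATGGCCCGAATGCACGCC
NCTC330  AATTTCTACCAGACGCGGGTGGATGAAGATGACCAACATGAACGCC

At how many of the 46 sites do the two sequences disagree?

14

Differing sites — 4:C/T; 5:G/T; 10:A/C; 12:C/G; 13:C/A; 20:A/T; 21:A/G; 25:T/G; 26:T/A; 32:G/A; 35:C/A; 36:G/A; 37:A/C; 41:C/A.
That gives 14 mismatches out of 46 aligned sites, so the Hamming distance is 14.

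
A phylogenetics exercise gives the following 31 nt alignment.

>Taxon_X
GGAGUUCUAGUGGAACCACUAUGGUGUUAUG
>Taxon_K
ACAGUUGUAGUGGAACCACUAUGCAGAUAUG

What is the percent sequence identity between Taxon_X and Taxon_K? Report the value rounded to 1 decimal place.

80.6%

The sequences differ at positions 1 (G/A), 2 (G/C), 7 (C/G), 24 (G/C), 25 (U/A), 27 (U/A).
25 of the 31 sites match, so the percent identity is 25/31 × 100 = 80.6%.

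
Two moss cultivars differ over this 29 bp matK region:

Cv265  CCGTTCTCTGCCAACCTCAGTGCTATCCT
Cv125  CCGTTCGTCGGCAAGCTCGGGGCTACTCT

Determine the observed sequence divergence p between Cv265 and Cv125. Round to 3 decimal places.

Mismatches occur at site 7 (T/G), site 8 (C/T), site 9 (T/C), site 11 (C/G), site 15 (C/G), site 19 (A/G), site 21 (T/G), site 26 (T/C), site 27 (C/T).
There are 9 differences over 29 sites, so p = 9/29 = 0.310.

0.310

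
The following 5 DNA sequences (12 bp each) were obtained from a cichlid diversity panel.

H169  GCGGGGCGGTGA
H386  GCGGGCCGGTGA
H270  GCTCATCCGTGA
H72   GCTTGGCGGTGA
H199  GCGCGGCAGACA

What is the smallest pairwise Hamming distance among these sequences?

1

Pairwise Hamming distances:
  H169 vs H386: 1
  H169 vs H270: 5
  H169 vs H72: 2
  H169 vs H199: 4
  H386 vs H270: 5
  H386 vs H72: 3
  H386 vs H199: 5
  H270 vs H72: 4
  H270 vs H199: 6
  H72 vs H199: 5
The smallest is 1, between H169 and H386.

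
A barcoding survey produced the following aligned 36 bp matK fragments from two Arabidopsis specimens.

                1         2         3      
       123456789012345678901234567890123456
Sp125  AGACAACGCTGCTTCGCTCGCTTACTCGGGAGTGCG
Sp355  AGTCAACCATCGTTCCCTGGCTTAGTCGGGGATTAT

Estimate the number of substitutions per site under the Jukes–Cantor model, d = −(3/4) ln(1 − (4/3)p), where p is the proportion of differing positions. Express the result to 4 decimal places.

Mismatches occur at site 3 (A/T), site 8 (G/C), site 9 (C/A), site 11 (G/C), site 12 (C/G), site 16 (G/C), site 19 (C/G), site 25 (C/G), site 31 (A/G), site 32 (G/A), site 34 (G/T), site 35 (C/A), site 36 (G/T).
p = 13/36 = 0.361111.
d = −0.75 · ln(1 − (4/3)·0.361111) = −0.75 · ln(0.518519) = −0.75 · (-0.656779) = 0.4926.

0.4926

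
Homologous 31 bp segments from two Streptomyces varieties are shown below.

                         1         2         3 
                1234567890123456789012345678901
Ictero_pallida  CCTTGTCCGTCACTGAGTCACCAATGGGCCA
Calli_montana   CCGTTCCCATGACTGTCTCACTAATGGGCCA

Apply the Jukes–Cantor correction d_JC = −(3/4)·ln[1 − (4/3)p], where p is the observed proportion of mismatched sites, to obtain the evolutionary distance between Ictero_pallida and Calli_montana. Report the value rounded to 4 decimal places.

Mismatches occur at site 3 (T↔G), site 5 (G↔T), site 6 (T↔C), site 9 (G↔A), site 11 (C↔G), site 16 (A↔T), site 17 (G↔C), site 22 (C↔T).
p = 8/31 = 0.258065.
d = −0.75 · ln(1 − (4/3)·0.258065) = −0.75 · ln(0.655913) = −0.75 · (-0.421727) = 0.3163.

0.3163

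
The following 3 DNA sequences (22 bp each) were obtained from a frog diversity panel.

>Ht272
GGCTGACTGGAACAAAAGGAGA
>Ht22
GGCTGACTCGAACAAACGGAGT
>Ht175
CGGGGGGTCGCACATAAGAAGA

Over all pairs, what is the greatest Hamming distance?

10

Pairwise Hamming distances:
  Ht272 vs Ht22: 3
  Ht272 vs Ht175: 9
  Ht22 vs Ht175: 10
The largest is 10, between Ht22 and Ht175.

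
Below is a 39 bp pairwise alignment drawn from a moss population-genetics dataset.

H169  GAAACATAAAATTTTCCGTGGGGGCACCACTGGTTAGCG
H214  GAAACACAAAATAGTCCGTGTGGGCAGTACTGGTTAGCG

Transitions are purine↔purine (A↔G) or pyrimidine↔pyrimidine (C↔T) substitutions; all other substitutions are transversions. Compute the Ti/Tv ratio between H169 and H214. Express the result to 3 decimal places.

Mismatches occur at site 7 (T→C, transition), site 13 (T→A, transversion), site 14 (T→G, transversion), site 21 (G→T, transversion), site 27 (C→G, transversion), site 28 (C→T, transition).
Of the 6 differences, 2 transitions and 4 transversions, so Ti/Tv = 2/4 = 0.500.

0.500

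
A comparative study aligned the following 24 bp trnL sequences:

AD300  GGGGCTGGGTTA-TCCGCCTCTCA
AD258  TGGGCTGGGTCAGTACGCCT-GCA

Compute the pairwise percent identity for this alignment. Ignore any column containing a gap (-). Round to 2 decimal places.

Excluding the 2 gap columns leaves 22 comparable sites.
The sequences differ at positions 1 (G/T), 11 (T/C), 15 (C/A), 22 (T/G).
18 of the 22 comparable sites match, so the percent identity is 18/22 × 100 = 81.82%.

81.82%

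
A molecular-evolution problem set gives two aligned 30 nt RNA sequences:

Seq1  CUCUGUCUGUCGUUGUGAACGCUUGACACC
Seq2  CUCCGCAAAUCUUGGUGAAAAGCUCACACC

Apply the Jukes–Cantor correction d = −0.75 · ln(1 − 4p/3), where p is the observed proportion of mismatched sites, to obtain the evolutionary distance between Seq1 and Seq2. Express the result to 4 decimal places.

The sequences differ at positions 4 (U/C), 6 (U/C), 7 (C/A), 8 (U/A), 9 (G/A), 12 (G/U), 14 (U/G), 20 (C/A), 21 (G/A), 22 (C/G), 23 (U/C), 25 (G/C).
p = 12/30 = 0.400000.
d = −0.75 · ln(1 − (4/3)·0.400000) = −0.75 · ln(0.466667) = −0.75 · (-0.762139) = 0.5716.

0.5716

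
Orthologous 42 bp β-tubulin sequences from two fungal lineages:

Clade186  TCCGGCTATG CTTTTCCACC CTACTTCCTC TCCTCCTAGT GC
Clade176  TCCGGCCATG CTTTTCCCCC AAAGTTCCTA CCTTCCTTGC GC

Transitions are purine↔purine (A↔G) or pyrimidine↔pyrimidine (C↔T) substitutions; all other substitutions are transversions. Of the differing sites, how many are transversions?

Mismatches occur at site 7 (T→C, transition), site 18 (A→C, transversion), site 21 (C→A, transversion), site 22 (T→A, transversion), site 24 (C→G, transversion), site 30 (C→A, transversion), site 31 (T→C, transition), site 33 (C→T, transition), site 38 (A→T, transversion), site 40 (T→C, transition).
Of the 10 differences, 4 transitions and 6 transversions, so the answer is 6.

6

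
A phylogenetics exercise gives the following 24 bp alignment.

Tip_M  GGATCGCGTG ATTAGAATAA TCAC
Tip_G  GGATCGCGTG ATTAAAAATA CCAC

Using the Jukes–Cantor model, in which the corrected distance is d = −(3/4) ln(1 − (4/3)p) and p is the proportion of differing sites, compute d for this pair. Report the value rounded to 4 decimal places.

0.1885

Mismatches occur at site 15 (G↔A), site 18 (T↔A), site 19 (A↔T), site 21 (T↔C).
p = 4/24 = 0.166667.
d = −0.75 · ln(1 − (4/3)·0.166667) = −0.75 · ln(0.777777) = −0.75 · (-0.251315) = 0.1885.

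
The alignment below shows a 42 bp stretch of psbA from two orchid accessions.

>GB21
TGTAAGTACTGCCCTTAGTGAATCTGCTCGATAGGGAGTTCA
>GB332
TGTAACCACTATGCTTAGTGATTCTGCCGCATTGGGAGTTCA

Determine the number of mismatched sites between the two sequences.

Differing sites — 6:G/C; 7:T/C; 11:G/A; 12:C/T; 13:C/G; 22:A/T; 28:T/C; 29:C/G; 30:G/C; 33:A/T.
That gives 10 mismatches out of 42 aligned sites, so the Hamming distance is 10.

10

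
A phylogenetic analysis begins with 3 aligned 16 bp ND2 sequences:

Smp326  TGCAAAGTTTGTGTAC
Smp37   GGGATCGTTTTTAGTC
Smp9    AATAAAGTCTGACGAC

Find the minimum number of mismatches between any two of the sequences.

7

Pairwise Hamming distances:
  Smp326 vs Smp37: 8
  Smp326 vs Smp9: 7
  Smp37 vs Smp9: 10
The smallest is 7, between Smp326 and Smp9.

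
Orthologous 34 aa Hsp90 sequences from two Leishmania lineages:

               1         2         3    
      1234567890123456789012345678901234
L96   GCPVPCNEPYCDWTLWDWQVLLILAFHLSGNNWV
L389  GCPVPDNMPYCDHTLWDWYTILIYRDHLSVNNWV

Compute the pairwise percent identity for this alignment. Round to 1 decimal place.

Differing sites — 6:C/D; 8:E/M; 13:W/H; 19:Q/Y; 20:V/T; 21:L/I; 24:L/Y; 25:A/R; 26:F/D; 30:G/V.
24 of the 34 sites match, so the percent identity is 24/34 × 100 = 70.6%.

70.6%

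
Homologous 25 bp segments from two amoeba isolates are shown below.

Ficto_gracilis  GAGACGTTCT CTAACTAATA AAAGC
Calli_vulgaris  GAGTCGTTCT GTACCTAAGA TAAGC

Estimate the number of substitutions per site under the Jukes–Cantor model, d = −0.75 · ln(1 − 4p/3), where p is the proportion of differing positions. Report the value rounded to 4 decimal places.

Differing sites — 4:A/T; 11:C/G; 14:A/C; 19:T/G; 21:A/T.
p = 5/25 = 0.200000.
d = −0.75 · ln(1 − (4/3)·0.200000) = −0.75 · ln(0.733333) = −0.75 · (-0.310155) = 0.2326.

0.2326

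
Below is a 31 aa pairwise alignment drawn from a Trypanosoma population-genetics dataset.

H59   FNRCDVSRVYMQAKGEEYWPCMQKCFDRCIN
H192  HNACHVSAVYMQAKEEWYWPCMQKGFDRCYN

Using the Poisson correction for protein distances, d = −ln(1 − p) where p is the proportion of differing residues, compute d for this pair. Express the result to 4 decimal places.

0.2985

Differing sites — 1:F/H; 3:R/A; 5:D/H; 8:R/A; 15:G/E; 17:E/W; 25:C/G; 30:I/Y.
p = 8/31 = 0.258065.
d = −ln(1 − 0.258065) = −ln(0.741935) = 0.2985.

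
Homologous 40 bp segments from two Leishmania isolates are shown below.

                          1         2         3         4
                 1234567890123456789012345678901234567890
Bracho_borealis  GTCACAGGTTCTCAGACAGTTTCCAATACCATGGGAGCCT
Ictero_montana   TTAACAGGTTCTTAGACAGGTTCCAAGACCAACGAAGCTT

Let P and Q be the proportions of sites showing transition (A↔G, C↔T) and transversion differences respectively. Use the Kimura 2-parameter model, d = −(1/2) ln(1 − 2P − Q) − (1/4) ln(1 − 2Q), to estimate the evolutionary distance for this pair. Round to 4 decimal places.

0.2675

The sequences differ at positions 1 (G/T, transversion), 3 (C/A, transversion), 13 (C/T, transition), 20 (T/G, transversion), 27 (T/G, transversion), 32 (T/A, transversion), 33 (G/C, transversion), 35 (G/A, transition), 39 (C/T, transition).
Of the 9 differences, 3 transitions and 6 transversions over 40 sites: P = 3/40 = 0.075000, Q = 6/40 = 0.150000.
d = −0.5·ln(0.700000) − 0.25·ln(0.700000) = −0.5·(-0.356675) − 0.25·(-0.356675) = 0.2675.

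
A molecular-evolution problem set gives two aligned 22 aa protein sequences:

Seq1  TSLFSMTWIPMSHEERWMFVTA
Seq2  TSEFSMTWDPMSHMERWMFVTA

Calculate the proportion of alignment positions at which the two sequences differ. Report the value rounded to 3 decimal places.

Mismatches occur at site 3 (L→E), site 9 (I→D), site 14 (E→M).
There are 3 differences over 22 sites, so p = 3/22 = 0.136.

0.136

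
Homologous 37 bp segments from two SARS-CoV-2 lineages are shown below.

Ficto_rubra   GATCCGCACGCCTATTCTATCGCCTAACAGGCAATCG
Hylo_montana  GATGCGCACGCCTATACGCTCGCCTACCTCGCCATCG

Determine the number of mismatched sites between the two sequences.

8

The sequences differ at positions 4 (C/G), 16 (T/A), 18 (T/G), 19 (A/C), 27 (A/C), 29 (A/T), 30 (G/C), 33 (A/C).
That gives 8 mismatches out of 37 aligned sites, so the Hamming distance is 8.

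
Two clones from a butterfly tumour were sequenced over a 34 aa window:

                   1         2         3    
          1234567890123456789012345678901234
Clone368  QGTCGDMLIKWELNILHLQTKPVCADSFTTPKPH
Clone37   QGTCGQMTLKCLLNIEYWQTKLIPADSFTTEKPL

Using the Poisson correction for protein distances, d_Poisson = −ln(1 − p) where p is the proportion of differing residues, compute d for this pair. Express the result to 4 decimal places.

0.4818

The sequences differ at positions 6 (D/Q), 8 (L/T), 9 (I/L), 11 (W/C), 12 (E/L), 16 (L/E), 17 (H/Y), 18 (L/W), 22 (P/L), 23 (V/I), 24 (C/P), 31 (P/E), 34 (H/L).
p = 13/34 = 0.382353.
d = −ln(1 − 0.382353) = −ln(0.617647) = 0.4818.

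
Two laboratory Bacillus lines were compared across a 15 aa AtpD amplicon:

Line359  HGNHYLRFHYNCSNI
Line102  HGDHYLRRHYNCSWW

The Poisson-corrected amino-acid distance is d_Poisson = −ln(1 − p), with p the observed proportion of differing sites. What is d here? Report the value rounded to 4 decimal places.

0.3102

Mismatches occur at site 3 (N/D), site 8 (F/R), site 14 (N/W), site 15 (I/W).
p = 4/15 = 0.266667.
d = −ln(1 − 0.266667) = −ln(0.733333) = 0.3102.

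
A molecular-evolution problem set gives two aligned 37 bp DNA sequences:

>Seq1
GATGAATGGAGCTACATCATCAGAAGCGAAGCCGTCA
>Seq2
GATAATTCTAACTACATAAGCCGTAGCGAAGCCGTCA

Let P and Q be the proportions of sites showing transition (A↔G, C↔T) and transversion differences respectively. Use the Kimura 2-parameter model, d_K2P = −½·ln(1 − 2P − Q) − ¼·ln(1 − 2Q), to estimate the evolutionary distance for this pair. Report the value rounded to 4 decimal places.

The sequences differ at positions 4 (G/A, transition), 6 (A/T, transversion), 8 (G/C, transversion), 9 (G/T, transversion), 11 (G/A, transition), 18 (C/A, transversion), 20 (T/G, transversion), 22 (A/C, transversion), 24 (A/T, transversion).
Of the 9 differences, 2 transitions and 7 transversions over 37 sites: P = 2/37 = 0.054054, Q = 7/37 = 0.189189.
d = −0.5·ln(0.702703) − 0.25·ln(0.621622) = −0.5·(-0.352821) − 0.25·(-0.475423) = 0.2953.

0.2953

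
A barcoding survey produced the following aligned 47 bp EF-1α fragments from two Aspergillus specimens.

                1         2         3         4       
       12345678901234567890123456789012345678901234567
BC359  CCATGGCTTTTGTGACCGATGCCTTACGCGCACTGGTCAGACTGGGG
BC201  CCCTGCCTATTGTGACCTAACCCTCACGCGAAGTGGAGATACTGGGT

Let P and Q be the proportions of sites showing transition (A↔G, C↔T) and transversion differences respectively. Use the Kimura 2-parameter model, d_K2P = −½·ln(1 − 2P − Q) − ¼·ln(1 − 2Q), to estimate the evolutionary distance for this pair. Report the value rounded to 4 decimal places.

The sequences differ at positions 3 (A/C, transversion), 6 (G/C, transversion), 9 (T/A, transversion), 18 (G/T, transversion), 20 (T/A, transversion), 21 (G/C, transversion), 25 (T/C, transition), 31 (C/A, transversion), 33 (C/G, transversion), 37 (T/A, transversion), 38 (C/G, transversion), 40 (G/T, transversion), 47 (G/T, transversion).
Of the 13 differences, 1 transition and 12 transversions over 47 sites: P = 1/47 = 0.021277, Q = 12/47 = 0.255319.
d = −0.5·ln(0.702127) − 0.25·ln(0.489362) = −0.5·(-0.353641) − 0.25·(-0.714653) = 0.3555.

0.3555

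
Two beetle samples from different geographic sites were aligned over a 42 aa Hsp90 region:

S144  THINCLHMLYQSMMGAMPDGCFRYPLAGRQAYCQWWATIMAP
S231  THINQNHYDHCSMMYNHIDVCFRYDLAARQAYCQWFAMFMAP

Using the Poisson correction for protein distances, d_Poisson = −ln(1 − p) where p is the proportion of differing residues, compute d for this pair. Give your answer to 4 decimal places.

The sequences differ at positions 5 (C/Q), 6 (L/N), 8 (M/Y), 9 (L/D), 10 (Y/H), 11 (Q/C), 15 (G/Y), 16 (A/N), 17 (M/H), 18 (P/I), 20 (G/V), 25 (P/D), 28 (G/A), 36 (W/F), 38 (T/M), 39 (I/F).
p = 16/42 = 0.380952.
d = −ln(1 − 0.380952) = −ln(0.619048) = 0.4796.

0.4796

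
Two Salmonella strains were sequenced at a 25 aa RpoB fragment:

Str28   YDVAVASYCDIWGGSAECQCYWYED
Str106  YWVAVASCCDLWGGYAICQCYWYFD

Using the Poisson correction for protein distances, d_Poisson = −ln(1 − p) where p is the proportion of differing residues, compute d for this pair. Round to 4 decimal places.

0.2744

Differing sites — 2:D/W; 8:Y/C; 11:I/L; 15:S/Y; 17:E/I; 24:E/F.
p = 6/25 = 0.240000.
d = −ln(1 − 0.240000) = −ln(0.760000) = 0.2744.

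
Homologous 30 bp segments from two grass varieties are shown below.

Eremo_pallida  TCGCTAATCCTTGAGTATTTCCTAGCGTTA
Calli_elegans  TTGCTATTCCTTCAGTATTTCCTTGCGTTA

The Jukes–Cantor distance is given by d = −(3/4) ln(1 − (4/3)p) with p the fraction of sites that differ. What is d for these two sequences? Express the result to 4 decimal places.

0.1468

Differing sites — 2:C/T; 7:A/T; 13:G/C; 24:A/T.
p = 4/30 = 0.133333.
d = −0.75 · ln(1 − (4/3)·0.133333) = −0.75 · ln(0.822223) = −0.75 · (-0.195744) = 0.1468.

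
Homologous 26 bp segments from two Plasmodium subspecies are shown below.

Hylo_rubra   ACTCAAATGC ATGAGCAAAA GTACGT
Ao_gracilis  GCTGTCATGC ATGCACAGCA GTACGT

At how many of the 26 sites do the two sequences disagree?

8

The sequences differ at positions 1 (A/G), 4 (C/G), 5 (A/T), 6 (A/C), 14 (A/C), 15 (G/A), 18 (A/G), 19 (A/C).
That gives 8 mismatches out of 26 aligned sites, so the Hamming distance is 8.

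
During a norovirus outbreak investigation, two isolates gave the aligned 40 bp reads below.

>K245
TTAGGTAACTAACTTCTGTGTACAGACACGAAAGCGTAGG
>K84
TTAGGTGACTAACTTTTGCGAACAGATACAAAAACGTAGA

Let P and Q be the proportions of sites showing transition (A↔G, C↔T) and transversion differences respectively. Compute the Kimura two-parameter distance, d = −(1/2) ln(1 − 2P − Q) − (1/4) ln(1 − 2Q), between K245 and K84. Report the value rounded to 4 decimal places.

The sequences differ at positions 7 (A/G, transition), 16 (C/T, transition), 19 (T/C, transition), 21 (T/A, transversion), 27 (C/T, transition), 30 (G/A, transition), 34 (G/A, transition), 40 (G/A, transition).
Of the 8 differences, 7 transitions and 1 transversion over 40 sites: P = 7/40 = 0.175000, Q = 1/40 = 0.025000.
d = −0.5·ln(0.625000) − 0.25·ln(0.950000) = −0.5·(-0.470004) − 0.25·(-0.051293) = 0.2478.

0.2478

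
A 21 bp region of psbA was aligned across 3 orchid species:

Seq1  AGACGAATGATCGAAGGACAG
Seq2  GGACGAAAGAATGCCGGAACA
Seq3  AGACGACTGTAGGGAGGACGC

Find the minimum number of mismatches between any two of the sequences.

7

Pairwise Hamming distances:
  Seq1 vs Seq2: 9
  Seq1 vs Seq3: 7
  Seq2 vs Seq3: 10
The smallest is 7, between Seq1 and Seq3.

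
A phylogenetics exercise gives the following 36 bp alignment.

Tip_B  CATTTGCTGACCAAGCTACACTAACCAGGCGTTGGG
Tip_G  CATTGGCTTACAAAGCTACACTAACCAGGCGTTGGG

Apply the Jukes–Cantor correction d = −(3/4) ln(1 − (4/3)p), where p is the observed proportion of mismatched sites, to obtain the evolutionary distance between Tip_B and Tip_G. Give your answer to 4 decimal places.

Differing sites — 5:T/G; 9:G/T; 12:C/A.
p = 3/36 = 0.083333.
d = −0.75 · ln(1 − (4/3)·0.083333) = −0.75 · ln(0.888889) = −0.75 · (-0.117783) = 0.0883.

0.0883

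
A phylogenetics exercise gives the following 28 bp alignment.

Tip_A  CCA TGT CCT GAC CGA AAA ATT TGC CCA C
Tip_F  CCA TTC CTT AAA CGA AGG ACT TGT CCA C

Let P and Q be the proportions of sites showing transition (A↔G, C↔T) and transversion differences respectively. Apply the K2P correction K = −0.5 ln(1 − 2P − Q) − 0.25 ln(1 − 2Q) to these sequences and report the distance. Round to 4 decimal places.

The sequences differ at positions 5 (G/T, transversion), 6 (T/C, transition), 8 (C/T, transition), 10 (G/A, transition), 12 (C/A, transversion), 17 (A/G, transition), 18 (A/G, transition), 20 (T/C, transition), 24 (C/T, transition).
Of the 9 differences, 7 transitions and 2 transversions over 28 sites: P = 7/28 = 0.250000, Q = 2/28 = 0.071429.
d = −0.5·ln(0.428571) − 0.25·ln(0.857142) = −0.5·(-0.847299) − 0.25·(-0.154152) = 0.4622.

0.4622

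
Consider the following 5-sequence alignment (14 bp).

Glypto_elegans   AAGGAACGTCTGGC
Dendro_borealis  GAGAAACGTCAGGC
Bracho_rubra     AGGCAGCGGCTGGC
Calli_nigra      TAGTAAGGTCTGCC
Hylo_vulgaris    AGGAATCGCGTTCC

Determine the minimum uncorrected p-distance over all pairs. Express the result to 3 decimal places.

0.214

Pairwise Hamming distances:
  Glypto_elegans vs Dendro_borealis: 3
  Glypto_elegans vs Bracho_rubra: 4
  Glypto_elegans vs Calli_nigra: 4
  Glypto_elegans vs Hylo_vulgaris: 7
  Dendro_borealis vs Bracho_rubra: 6
  Dendro_borealis vs Calli_nigra: 5
  Dendro_borealis vs Hylo_vulgaris: 8
  Bracho_rubra vs Calli_nigra: 7
  Bracho_rubra vs Hylo_vulgaris: 6
  Calli_nigra vs Hylo_vulgaris: 8
The smallest is 3 mismatches, between Glypto_elegans and Dendro_borealis; p = 3/14 = 0.214.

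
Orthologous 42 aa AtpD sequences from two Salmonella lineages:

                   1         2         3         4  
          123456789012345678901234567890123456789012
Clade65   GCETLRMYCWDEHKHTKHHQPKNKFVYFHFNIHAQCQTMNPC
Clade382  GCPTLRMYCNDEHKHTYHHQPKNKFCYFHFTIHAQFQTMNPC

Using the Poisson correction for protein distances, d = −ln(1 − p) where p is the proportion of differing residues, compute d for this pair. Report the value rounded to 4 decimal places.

0.1542

The sequences differ at positions 3 (E/P), 10 (W/N), 17 (K/Y), 26 (V/C), 31 (N/T), 36 (C/F).
p = 6/42 = 0.142857.
d = −ln(1 − 0.142857) = −ln(0.857143) = 0.1542.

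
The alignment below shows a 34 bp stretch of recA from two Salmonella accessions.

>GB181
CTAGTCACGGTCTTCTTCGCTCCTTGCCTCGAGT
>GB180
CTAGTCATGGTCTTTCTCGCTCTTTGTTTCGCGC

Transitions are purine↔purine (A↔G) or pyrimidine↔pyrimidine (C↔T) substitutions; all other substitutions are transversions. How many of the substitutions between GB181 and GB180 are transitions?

The sequences differ at positions 8 (C/T, transition), 15 (C/T, transition), 16 (T/C, transition), 23 (C/T, transition), 27 (C/T, transition), 28 (C/T, transition), 32 (A/C, transversion), 34 (T/C, transition).
Of the 8 differences, 7 transitions and 1 transversion, so the answer is 7.

7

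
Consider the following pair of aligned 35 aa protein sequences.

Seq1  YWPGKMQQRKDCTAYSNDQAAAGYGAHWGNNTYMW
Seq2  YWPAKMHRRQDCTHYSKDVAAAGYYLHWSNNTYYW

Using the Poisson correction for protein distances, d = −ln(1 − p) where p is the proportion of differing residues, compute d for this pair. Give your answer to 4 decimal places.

The sequences differ at positions 4 (G/A), 7 (Q/H), 8 (Q/R), 10 (K/Q), 14 (A/H), 17 (N/K), 19 (Q/V), 25 (G/Y), 26 (A/L), 29 (G/S), 34 (M/Y).
p = 11/35 = 0.314286.
d = −ln(1 − 0.314286) = −ln(0.685714) = 0.3773.

0.3773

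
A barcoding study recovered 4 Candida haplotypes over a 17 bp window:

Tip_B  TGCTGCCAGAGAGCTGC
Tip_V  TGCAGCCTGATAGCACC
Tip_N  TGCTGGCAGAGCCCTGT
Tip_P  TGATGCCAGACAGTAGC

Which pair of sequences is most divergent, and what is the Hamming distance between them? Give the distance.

9

Pairwise Hamming distances:
  Tip_B vs Tip_V: 5
  Tip_B vs Tip_N: 4
  Tip_B vs Tip_P: 4
  Tip_V vs Tip_N: 9
  Tip_V vs Tip_P: 6
  Tip_N vs Tip_P: 8
The largest is 9, between Tip_V and Tip_N.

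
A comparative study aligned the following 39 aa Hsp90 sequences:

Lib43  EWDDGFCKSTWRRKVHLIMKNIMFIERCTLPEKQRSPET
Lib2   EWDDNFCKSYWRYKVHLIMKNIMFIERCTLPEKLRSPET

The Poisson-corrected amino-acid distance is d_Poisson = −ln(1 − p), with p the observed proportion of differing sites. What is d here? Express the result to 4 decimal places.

0.1082

The sequences differ at positions 5 (G/N), 10 (T/Y), 13 (R/Y), 34 (Q/L).
p = 4/39 = 0.102564.
d = −ln(1 − 0.102564) = −ln(0.897436) = 0.1082.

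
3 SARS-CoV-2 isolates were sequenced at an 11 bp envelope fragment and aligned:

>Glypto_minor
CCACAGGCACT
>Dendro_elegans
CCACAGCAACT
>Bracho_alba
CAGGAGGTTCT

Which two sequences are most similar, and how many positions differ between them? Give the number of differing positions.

Pairwise Hamming distances:
  Glypto_minor vs Dendro_elegans: 2
  Glypto_minor vs Bracho_alba: 5
  Dendro_elegans vs Bracho_alba: 6
The smallest is 2, between Glypto_minor and Dendro_elegans.

2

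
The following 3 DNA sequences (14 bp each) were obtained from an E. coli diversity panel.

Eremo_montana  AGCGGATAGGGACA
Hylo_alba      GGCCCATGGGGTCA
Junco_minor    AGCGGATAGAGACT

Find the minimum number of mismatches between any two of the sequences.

2

Pairwise Hamming distances:
  Eremo_montana vs Hylo_alba: 5
  Eremo_montana vs Junco_minor: 2
  Hylo_alba vs Junco_minor: 7
The smallest is 2, between Eremo_montana and Junco_minor.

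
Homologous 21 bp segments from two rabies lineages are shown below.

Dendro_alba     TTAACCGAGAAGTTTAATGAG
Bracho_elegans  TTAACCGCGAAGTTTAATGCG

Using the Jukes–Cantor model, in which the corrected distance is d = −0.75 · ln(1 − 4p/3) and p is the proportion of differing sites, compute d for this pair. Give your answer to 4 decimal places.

0.1019

The sequences differ at positions 8 (A/C), 20 (A/C).
p = 2/21 = 0.095238.
d = −0.75 · ln(1 − (4/3)·0.095238) = −0.75 · ln(0.873016) = −0.75 · (-0.135801) = 0.1019.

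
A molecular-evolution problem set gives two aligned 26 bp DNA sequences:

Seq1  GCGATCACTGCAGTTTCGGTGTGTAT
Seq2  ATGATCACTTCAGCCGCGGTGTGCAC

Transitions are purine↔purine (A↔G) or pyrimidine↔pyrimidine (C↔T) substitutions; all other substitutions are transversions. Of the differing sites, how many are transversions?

Differing sites — 1:G/A (Ti); 2:C/T (Ti); 10:G/T (Tv); 14:T/C (Ti); 15:T/C (Ti); 16:T/G (Tv); 24:T/C (Ti); 26:T/C (Ti).
Of the 8 differences, 6 transitions and 2 transversions, so the answer is 2.

2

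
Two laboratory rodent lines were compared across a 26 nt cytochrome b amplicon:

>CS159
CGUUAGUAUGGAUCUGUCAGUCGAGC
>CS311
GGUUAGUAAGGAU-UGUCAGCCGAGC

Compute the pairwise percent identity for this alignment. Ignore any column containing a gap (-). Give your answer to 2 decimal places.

Excluding the 1 gap column leaves 25 comparable sites.
Mismatches occur at site 1 (C↔G), site 9 (U↔A), site 21 (U↔C).
22 of the 25 comparable sites match, so the percent identity is 22/25 × 100 = 88.00%.

88.00%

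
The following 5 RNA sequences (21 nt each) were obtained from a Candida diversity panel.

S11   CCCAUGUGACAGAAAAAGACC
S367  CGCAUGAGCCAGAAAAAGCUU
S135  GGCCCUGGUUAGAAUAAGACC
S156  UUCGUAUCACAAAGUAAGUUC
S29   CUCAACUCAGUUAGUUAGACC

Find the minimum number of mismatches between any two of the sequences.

6

Pairwise Hamming distances:
  S11 vs S367: 6
  S11 vs S135: 9
  S11 vs S156: 10
  S11 vs S29: 10
  S367 vs S135: 11
  S367 vs S156: 12
  S367 vs S29: 15
  S135 vs S156: 13
  S135 vs S29: 13
  S156 vs S29: 10
The smallest is 6, between S11 and S367.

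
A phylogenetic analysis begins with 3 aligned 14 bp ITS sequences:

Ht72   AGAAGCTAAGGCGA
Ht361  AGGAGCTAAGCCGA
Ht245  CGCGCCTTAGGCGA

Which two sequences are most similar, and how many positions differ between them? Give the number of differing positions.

Pairwise Hamming distances:
  Ht72 vs Ht361: 2
  Ht72 vs Ht245: 5
  Ht361 vs Ht245: 6
The smallest is 2, between Ht72 and Ht361.

2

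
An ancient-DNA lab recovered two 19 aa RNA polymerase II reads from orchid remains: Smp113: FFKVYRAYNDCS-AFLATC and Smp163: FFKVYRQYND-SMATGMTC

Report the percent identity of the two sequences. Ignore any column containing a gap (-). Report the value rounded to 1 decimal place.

Excluding the 2 gap columns leaves 17 comparable sites.
Mismatches occur at site 7 (A↔Q), site 15 (F↔T), site 16 (L↔G), site 17 (A↔M).
13 of the 17 comparable sites match, so the percent identity is 13/17 × 100 = 76.5%.

76.5%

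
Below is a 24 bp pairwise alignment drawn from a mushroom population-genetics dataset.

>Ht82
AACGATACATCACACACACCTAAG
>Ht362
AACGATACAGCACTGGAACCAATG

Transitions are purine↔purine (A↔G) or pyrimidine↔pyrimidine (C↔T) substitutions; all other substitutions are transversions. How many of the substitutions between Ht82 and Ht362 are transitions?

The sequences differ at positions 10 (T/G, transversion), 14 (A/T, transversion), 15 (C/G, transversion), 16 (A/G, transition), 17 (C/A, transversion), 21 (T/A, transversion), 23 (A/T, transversion).
Of the 7 differences, 1 transition and 6 transversions, so the answer is 1.

1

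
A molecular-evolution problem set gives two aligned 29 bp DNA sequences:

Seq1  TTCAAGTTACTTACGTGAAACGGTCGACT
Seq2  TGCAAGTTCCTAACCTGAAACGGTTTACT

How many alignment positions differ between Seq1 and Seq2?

Mismatches occur at site 2 (T/G), site 9 (A/C), site 12 (T/A), site 15 (G/C), site 25 (C/T), site 26 (G/T).
That gives 6 mismatches out of 29 aligned sites, so the Hamming distance is 6.

6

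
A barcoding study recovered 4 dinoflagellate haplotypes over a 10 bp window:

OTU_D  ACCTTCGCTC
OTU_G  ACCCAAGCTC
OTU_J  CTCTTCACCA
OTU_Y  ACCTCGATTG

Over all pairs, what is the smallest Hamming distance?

3

Pairwise Hamming distances:
  OTU_D vs OTU_G: 3
  OTU_D vs OTU_J: 5
  OTU_D vs OTU_Y: 5
  OTU_G vs OTU_J: 8
  OTU_G vs OTU_Y: 6
  OTU_J vs OTU_Y: 7
The smallest is 3, between OTU_D and OTU_G.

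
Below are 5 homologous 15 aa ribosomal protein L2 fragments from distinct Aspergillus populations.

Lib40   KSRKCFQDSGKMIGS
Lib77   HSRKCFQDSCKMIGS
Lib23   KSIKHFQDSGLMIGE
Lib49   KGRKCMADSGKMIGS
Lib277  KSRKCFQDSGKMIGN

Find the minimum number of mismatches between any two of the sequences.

1

Pairwise Hamming distances:
  Lib40 vs Lib77: 2
  Lib40 vs Lib23: 4
  Lib40 vs Lib49: 3
  Lib40 vs Lib277: 1
  Lib77 vs Lib23: 6
  Lib77 vs Lib49: 5
  Lib77 vs Lib277: 3
  Lib23 vs Lib49: 7
  Lib23 vs Lib277: 4
  Lib49 vs Lib277: 4
The smallest is 1, between Lib40 and Lib277.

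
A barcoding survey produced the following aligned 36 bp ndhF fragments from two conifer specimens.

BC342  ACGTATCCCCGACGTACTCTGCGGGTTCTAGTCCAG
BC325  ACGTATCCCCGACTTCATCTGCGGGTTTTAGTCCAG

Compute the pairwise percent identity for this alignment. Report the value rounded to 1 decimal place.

The sequences differ at positions 14 (G/T), 16 (A/C), 17 (C/A), 28 (C/T).
32 of the 36 sites match, so the percent identity is 32/36 × 100 = 88.9%.

88.9%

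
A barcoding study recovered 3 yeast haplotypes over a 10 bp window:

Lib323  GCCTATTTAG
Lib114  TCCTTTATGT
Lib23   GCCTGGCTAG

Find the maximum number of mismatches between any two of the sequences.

6

Pairwise Hamming distances:
  Lib323 vs Lib114: 5
  Lib323 vs Lib23: 3
  Lib114 vs Lib23: 6
The largest is 6, between Lib114 and Lib23.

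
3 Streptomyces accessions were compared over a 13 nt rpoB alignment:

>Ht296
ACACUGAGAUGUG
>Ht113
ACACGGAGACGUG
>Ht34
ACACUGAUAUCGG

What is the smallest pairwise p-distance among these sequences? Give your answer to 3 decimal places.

0.154

Pairwise Hamming distances:
  Ht296 vs Ht113: 2
  Ht296 vs Ht34: 3
  Ht113 vs Ht34: 5
The smallest is 2 mismatches, between Ht296 and Ht113; p = 2/13 = 0.154.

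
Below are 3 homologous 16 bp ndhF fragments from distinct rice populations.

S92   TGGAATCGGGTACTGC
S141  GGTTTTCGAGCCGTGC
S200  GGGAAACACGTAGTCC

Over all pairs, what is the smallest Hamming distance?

Pairwise Hamming distances:
  S92 vs S141: 8
  S92 vs S200: 6
  S141 vs S200: 9
The smallest is 6, between S92 and S200.

6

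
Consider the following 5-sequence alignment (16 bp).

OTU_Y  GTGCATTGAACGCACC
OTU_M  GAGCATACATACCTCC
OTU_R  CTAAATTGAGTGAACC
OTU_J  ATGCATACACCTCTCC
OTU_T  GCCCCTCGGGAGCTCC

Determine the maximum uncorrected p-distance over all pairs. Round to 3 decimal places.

0.688

Pairwise Hamming distances:
  OTU_Y vs OTU_M: 7
  OTU_Y vs OTU_R: 6
  OTU_Y vs OTU_J: 6
  OTU_Y vs OTU_T: 8
  OTU_M vs OTU_R: 11
  OTU_M vs OTU_J: 5
  OTU_M vs OTU_T: 8
  OTU_R vs OTU_J: 10
  OTU_R vs OTU_T: 10
  OTU_J vs OTU_T: 10
The largest is 11 mismatches, between OTU_M and OTU_R; p = 11/16 = 0.688.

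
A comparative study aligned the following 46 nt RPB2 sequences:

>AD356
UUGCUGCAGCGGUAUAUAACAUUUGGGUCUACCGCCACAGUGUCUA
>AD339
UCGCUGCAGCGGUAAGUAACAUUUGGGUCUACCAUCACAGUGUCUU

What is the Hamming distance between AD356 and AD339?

The sequences differ at positions 2 (U/C), 15 (U/A), 16 (A/G), 34 (G/A), 35 (C/U), 46 (A/U).
That gives 6 mismatches out of 46 aligned sites, so the Hamming distance is 6.

6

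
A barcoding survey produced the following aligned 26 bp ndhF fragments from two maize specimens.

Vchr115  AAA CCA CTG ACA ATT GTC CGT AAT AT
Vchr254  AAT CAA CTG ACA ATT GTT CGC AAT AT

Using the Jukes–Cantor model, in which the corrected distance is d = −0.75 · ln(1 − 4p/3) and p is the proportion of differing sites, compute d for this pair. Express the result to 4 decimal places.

The sequences differ at positions 3 (A/T), 5 (C/A), 18 (C/T), 21 (T/C).
p = 4/26 = 0.153846.
d = −0.75 · ln(1 − (4/3)·0.153846) = −0.75 · ln(0.794872) = −0.75 · (-0.229574) = 0.1722.

0.1722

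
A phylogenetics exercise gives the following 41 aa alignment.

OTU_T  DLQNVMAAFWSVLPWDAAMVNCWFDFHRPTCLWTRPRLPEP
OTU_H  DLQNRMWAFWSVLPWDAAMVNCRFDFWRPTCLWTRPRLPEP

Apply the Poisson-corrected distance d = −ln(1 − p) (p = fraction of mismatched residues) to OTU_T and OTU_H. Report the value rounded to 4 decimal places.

Differing sites — 5:V/R; 7:A/W; 23:W/R; 27:H/W.
p = 4/41 = 0.097561.
d = −ln(1 − 0.097561) = −ln(0.902439) = 0.1027.

0.1027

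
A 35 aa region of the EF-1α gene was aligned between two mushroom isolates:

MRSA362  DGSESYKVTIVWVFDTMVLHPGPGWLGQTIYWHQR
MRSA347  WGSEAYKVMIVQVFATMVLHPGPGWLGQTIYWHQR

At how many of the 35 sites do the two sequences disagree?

The sequences differ at positions 1 (D/W), 5 (S/A), 9 (T/M), 12 (W/Q), 15 (D/A).
That gives 5 mismatches out of 35 aligned sites, so the Hamming distance is 5.

5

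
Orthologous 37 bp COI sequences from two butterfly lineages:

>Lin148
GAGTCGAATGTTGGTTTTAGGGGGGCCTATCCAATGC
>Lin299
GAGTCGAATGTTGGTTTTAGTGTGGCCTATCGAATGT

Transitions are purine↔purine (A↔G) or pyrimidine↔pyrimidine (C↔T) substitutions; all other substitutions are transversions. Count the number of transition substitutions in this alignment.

1

The sequences differ at positions 21 (G/T, transversion), 23 (G/T, transversion), 32 (C/G, transversion), 37 (C/T, transition).
Of the 4 differences, 1 transition and 3 transversions, so the answer is 1.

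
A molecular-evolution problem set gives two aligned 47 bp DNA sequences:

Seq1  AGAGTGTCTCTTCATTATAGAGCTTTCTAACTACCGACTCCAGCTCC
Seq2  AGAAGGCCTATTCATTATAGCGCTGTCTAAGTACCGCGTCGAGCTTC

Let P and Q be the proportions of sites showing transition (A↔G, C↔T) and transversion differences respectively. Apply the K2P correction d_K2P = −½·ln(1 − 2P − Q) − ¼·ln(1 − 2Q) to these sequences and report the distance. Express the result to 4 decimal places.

0.2809

Differing sites — 4:G/A (Ti); 5:T/G (Tv); 7:T/C (Ti); 10:C/A (Tv); 21:A/C (Tv); 25:T/G (Tv); 31:C/G (Tv); 37:A/C (Tv); 38:C/G (Tv); 41:C/G (Tv); 46:C/T (Ti).
Of the 11 differences, 3 transitions and 8 transversions over 47 sites: P = 3/47 = 0.063830, Q = 8/47 = 0.170213.
d = −0.5·ln(0.702127) − 0.25·ln(0.659574) = −0.5·(-0.353641) − 0.25·(-0.416161) = 0.2809.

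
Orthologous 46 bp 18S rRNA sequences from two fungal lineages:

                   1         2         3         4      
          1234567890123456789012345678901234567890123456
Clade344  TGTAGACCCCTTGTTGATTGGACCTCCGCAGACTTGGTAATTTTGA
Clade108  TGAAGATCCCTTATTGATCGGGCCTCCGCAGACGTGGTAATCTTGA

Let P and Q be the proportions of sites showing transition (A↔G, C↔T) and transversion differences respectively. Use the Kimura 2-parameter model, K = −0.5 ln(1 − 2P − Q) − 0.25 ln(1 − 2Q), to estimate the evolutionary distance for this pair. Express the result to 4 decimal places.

0.1739

Mismatches occur at site 3 (T↔A, transversion), site 7 (C↔T, transition), site 13 (G↔A, transition), site 19 (T↔C, transition), site 22 (A↔G, transition), site 34 (T↔G, transversion), site 42 (T↔C, transition).
Of the 7 differences, 5 transitions and 2 transversions over 46 sites: P = 5/46 = 0.108696, Q = 2/46 = 0.043478.
d = −0.5·ln(0.739130) − 0.25·ln(0.913044) = −0.5·(-0.302281) − 0.25·(-0.090971) = 0.1739.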